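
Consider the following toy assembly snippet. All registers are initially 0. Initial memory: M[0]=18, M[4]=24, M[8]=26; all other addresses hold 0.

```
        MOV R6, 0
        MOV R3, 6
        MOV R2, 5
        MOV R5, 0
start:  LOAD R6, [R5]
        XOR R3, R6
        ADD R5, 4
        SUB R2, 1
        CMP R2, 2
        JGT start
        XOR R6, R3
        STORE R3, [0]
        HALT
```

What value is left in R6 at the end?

R6=0
R3=6
R2=5
R5=0
R6=M[0]=18
R3=6^18=20
R5=0+4=4
R2=5-1=4
CMP R2, 2  (cmp 4,2)
JGT start: taken
R6=M[4]=24
R3=20^24=12
R5=4+4=8
R2=4-1=3
CMP R2, 2  (cmp 3,2)
JGT start: taken
R6=M[8]=26
R3=12^26=22
R5=8+4=12
R2=3-1=2
CMP R2, 2  (cmp 2,2)
JGT start: not taken
R6=26^22=12
STORE R3, [0] → M[0]=22
halt.

12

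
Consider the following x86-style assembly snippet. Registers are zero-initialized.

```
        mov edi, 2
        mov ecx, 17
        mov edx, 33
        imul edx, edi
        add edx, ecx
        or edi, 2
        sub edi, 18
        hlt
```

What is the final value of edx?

after mov edi, 2: edi=2
after mov ecx, 17: ecx=17
after mov edx, 33: edx=33
after imul edx, edi: edx=33*2=66
after add edx, ecx: edx=66+17=83
after or edi, 2: edi=2|2=2
after sub edi, 18: edi=2-18=-16
halt.

83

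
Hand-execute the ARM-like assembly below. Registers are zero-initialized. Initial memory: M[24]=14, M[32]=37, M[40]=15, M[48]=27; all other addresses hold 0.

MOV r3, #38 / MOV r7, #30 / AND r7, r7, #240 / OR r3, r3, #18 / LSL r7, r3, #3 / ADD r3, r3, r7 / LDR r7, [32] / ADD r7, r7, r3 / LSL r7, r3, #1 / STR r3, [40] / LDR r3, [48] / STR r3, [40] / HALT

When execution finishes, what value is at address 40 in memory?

27

after MOV r3, #38: r3=38
after MOV r7, #30: r7=30
after AND r7, r7, #240: r7=30&240=16
after OR r3, r3, #18: r3=38|18=54
after LSL r7, r3, #3: r7=54<<3=432
after ADD r3, r3, r7: r3=54+432=486
after LDR r7, [32]: r7=M[32]=37
after ADD r7, r7, r3: r7=37+486=523
after LSL r7, r3, #1: r7=486<<1=972
STR r3, [40] → M[40]=486
after LDR r3, [48]: r3=M[48]=27
STR r3, [40] → M[40]=27
halt.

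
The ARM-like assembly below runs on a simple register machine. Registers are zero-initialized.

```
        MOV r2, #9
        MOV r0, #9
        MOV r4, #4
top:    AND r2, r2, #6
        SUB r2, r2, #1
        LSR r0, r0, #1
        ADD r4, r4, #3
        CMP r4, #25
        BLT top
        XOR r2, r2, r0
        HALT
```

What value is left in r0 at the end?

0

after MOV r2, #9: r2=9
after MOV r0, #9: r0=9
after MOV r4, #4: r4=4
after AND r2, r2, #6: r2=9&6=0
after SUB r2, r2, #1: r2=0-1=-1
after LSR r0, r0, #1: r0=9>>1=4
after ADD r4, r4, #3: r4=4+3=7
CMP r4, #25  (cmp 7,25)
BLT top: taken
after AND r2, r2, #6: r2=(-1)&6=6
after SUB r2, r2, #1: r2=6-1=5
after LSR r0, r0, #1: r0=4>>1=2
after ADD r4, r4, #3: r4=7+3=10
CMP r4, #25  (cmp 10,25)
BLT top: taken
after AND r2, r2, #6: r2=5&6=4
after SUB r2, r2, #1: r2=4-1=3
after LSR r0, r0, #1: r0=2>>1=1
after ADD r4, r4, #3: r4=10+3=13
CMP r4, #25  (cmp 13,25)
BLT top: taken
after AND r2, r2, #6: r2=3&6=2
after SUB r2, r2, #1: r2=2-1=1
after LSR r0, r0, #1: r0=1>>1=0
after ADD r4, r4, #3: r4=13+3=16
CMP r4, #25  (cmp 16,25)
BLT top: taken
after AND r2, r2, #6: r2=1&6=0
after SUB r2, r2, #1: r2=0-1=-1
after LSR r0, r0, #1: r0=0>>1=0
after ADD r4, r4, #3: r4=16+3=19
CMP r4, #25  (cmp 19,25)
BLT top: taken
after AND r2, r2, #6: r2=(-1)&6=6
after SUB r2, r2, #1: r2=6-1=5
after LSR r0, r0, #1: r0=0>>1=0
after ADD r4, r4, #3: r4=19+3=22
CMP r4, #25  (cmp 22,25)
BLT top: taken
after AND r2, r2, #6: r2=5&6=4
after SUB r2, r2, #1: r2=4-1=3
after LSR r0, r0, #1: r0=0>>1=0
after ADD r4, r4, #3: r4=22+3=25
CMP r4, #25  (cmp 25,25)
BLT top: not taken
after XOR r2, r2, r0: r2=3^0=3
halt.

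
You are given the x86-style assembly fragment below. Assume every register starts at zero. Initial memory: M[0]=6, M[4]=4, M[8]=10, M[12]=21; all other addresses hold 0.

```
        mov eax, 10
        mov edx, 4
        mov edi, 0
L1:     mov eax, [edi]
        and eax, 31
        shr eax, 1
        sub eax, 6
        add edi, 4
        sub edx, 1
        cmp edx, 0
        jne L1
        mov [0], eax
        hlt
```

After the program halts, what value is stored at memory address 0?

mov eax, 10 → eax=10
mov edx, 4 → edx=4
mov edi, 0 → edi=0
mov eax, [edi] → eax=M[0]=6
and eax, 31 → eax=6&31=6
shr eax, 1 → eax=6>>1=3
sub eax, 6 → eax=3-6=-3
add edi, 4 → edi=0+4=4
sub edx, 1 → edx=4-1=3
cmp edx, 0  (cmp 3,0)
jne L1: taken
mov eax, [edi] → eax=M[4]=4
and eax, 31 → eax=4&31=4
shr eax, 1 → eax=4>>1=2
sub eax, 6 → eax=2-6=-4
add edi, 4 → edi=4+4=8
sub edx, 1 → edx=3-1=2
cmp edx, 0  (cmp 2,0)
jne L1: taken
mov eax, [edi] → eax=M[8]=10
and eax, 31 → eax=10&31=10
shr eax, 1 → eax=10>>1=5
sub eax, 6 → eax=5-6=-1
add edi, 4 → edi=8+4=12
sub edx, 1 → edx=2-1=1
cmp edx, 0  (cmp 1,0)
jne L1: taken
mov eax, [edi] → eax=M[12]=21
and eax, 31 → eax=21&31=21
shr eax, 1 → eax=21>>1=10
sub eax, 6 → eax=10-6=4
add edi, 4 → edi=12+4=16
sub edx, 1 → edx=1-1=0
cmp edx, 0  (cmp 0,0)
jne L1: not taken
mov [0], eax → M[0]=4
halt.

4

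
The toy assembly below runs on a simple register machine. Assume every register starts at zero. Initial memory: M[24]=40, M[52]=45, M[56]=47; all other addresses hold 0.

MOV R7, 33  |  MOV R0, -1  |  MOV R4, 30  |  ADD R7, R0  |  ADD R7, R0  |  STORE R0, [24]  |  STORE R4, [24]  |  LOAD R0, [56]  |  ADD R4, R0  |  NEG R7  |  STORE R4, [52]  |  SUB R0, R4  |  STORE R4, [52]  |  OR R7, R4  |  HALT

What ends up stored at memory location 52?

MOV R7, 33 → R7=33
MOV R0, -1 → R0=-1
MOV R4, 30 → R4=30
ADD R7, R0 → R7=33+(-1)=32
ADD R7, R0 → R7=32+(-1)=31
STORE R0, [24] → M[24]=-1
STORE R4, [24] → M[24]=30
LOAD R0, [56] → R0=M[56]=47
ADD R4, R0 → R4=30+47=77
NEG R7 → R7=-(31)=-31
STORE R4, [52] → M[52]=77
SUB R0, R4 → R0=47-77=-30
STORE R4, [52] → M[52]=77
OR R7, R4 → R7=(-31)|77=-19
halt.

77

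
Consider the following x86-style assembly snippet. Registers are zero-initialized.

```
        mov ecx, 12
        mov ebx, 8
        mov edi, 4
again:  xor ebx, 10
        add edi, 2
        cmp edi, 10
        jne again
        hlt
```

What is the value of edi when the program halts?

mov ecx, 12 → ecx=12
mov ebx, 8 → ebx=8
mov edi, 4 → edi=4
xor ebx, 10 → ebx=8^10=2
add edi, 2 → edi=4+2=6
cmp edi, 10  (cmp 6,10)
jne again: taken
xor ebx, 10 → ebx=2^10=8
add edi, 2 → edi=6+2=8
cmp edi, 10  (cmp 8,10)
jne again: taken
xor ebx, 10 → ebx=8^10=2
add edi, 2 → edi=8+2=10
cmp edi, 10  (cmp 10,10)
jne again: not taken
halt.

10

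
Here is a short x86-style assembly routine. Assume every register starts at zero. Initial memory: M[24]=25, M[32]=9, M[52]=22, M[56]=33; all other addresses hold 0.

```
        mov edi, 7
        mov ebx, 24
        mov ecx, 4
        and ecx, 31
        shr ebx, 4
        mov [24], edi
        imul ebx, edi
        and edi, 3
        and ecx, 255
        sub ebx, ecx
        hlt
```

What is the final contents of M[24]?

mov edi, 7 → edi=7
mov ebx, 24 → ebx=24
mov ecx, 4 → ecx=4
and ecx, 31 → ecx=4&31=4
shr ebx, 4 → ebx=24>>4=1
mov [24], edi → M[24]=7
imul ebx, edi → ebx=1*7=7
and edi, 3 → edi=7&3=3
and ecx, 255 → ecx=4&255=4
sub ebx, ecx → ebx=7-4=3
halt.

7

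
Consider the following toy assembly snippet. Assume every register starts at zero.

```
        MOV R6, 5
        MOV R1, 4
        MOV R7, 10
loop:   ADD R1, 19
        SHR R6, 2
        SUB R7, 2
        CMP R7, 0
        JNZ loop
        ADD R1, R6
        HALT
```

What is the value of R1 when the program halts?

R6=5
R1=4
R7=10
R1=4+19=23
R6=5>>2=1
R7=10-2=8
CMP R7, 0  (cmp 8,0)
JNZ loop: taken
R1=23+19=42
R6=1>>2=0
R7=8-2=6
CMP R7, 0  (cmp 6,0)
JNZ loop: taken
R1=42+19=61
R6=0>>2=0
R7=6-2=4
CMP R7, 0  (cmp 4,0)
JNZ loop: taken
R1=61+19=80
R6=0>>2=0
R7=4-2=2
CMP R7, 0  (cmp 2,0)
JNZ loop: taken
R1=80+19=99
R6=0>>2=0
R7=2-2=0
CMP R7, 0  (cmp 0,0)
JNZ loop: not taken
R1=99+0=99
halt.

99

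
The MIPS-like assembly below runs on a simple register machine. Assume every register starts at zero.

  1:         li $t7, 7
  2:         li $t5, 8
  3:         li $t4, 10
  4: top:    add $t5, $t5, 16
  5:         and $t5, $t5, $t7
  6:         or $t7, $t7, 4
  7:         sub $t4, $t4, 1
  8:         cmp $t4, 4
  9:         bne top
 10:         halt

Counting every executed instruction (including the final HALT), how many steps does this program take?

after li $t7, 7: $t7=7
after li $t5, 8: $t5=8
after li $t4, 10: $t4=10
after add $t5, $t5, 16: $t5=8+16=24
after and $t5, $t5, $t7: $t5=24&7=0
after or $t7, $t7, 4: $t7=7|4=7
after sub $t4, $t4, 1: $t4=10-1=9
cmp $t4, 4  (cmp 9,4)
bne top: taken
after add $t5, $t5, 16: $t5=0+16=16
after and $t5, $t5, $t7: $t5=16&7=0
after or $t7, $t7, 4: $t7=7|4=7
after sub $t4, $t4, 1: $t4=9-1=8
cmp $t4, 4  (cmp 8,4)
bne top: taken
after add $t5, $t5, 16: $t5=0+16=16
after and $t5, $t5, $t7: $t5=16&7=0
after or $t7, $t7, 4: $t7=7|4=7
after sub $t4, $t4, 1: $t4=8-1=7
cmp $t4, 4  (cmp 7,4)
bne top: taken
after add $t5, $t5, 16: $t5=0+16=16
after and $t5, $t5, $t7: $t5=16&7=0
after or $t7, $t7, 4: $t7=7|4=7
after sub $t4, $t4, 1: $t4=7-1=6
cmp $t4, 4  (cmp 6,4)
bne top: taken
after add $t5, $t5, 16: $t5=0+16=16
after and $t5, $t5, $t7: $t5=16&7=0
after or $t7, $t7, 4: $t7=7|4=7
after sub $t4, $t4, 1: $t4=6-1=5
cmp $t4, 4  (cmp 5,4)
bne top: taken
after add $t5, $t5, 16: $t5=0+16=16
after and $t5, $t5, $t7: $t5=16&7=0
after or $t7, $t7, 4: $t7=7|4=7
after sub $t4, $t4, 1: $t4=5-1=4
cmp $t4, 4  (cmp 4,4)
bne top: not taken
halt.
Total executed instructions: 40.

40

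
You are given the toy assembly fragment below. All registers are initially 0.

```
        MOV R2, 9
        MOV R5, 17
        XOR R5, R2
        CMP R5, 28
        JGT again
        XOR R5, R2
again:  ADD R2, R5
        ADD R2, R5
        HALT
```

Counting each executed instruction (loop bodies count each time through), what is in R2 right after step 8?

43

R2=9
R5=17
R5=17^9=24
CMP R5, 28  (cmp 24,28)
JGT again: not taken
R5=24^9=17
R2=9+17=26
R2=26+17=43
After step 8: R2 = 43.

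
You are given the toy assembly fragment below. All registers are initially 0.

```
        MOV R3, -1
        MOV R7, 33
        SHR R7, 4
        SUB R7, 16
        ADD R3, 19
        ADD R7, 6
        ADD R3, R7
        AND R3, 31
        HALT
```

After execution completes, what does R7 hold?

-8

MOV R3, -1 → R3=-1
MOV R7, 33 → R7=33
SHR R7, 4 → R7=33>>4=2
SUB R7, 16 → R7=2-16=-14
ADD R3, 19 → R3=(-1)+19=18
ADD R7, 6 → R7=(-14)+6=-8
ADD R3, R7 → R3=18+(-8)=10
AND R3, 31 → R3=10&31=10
halt.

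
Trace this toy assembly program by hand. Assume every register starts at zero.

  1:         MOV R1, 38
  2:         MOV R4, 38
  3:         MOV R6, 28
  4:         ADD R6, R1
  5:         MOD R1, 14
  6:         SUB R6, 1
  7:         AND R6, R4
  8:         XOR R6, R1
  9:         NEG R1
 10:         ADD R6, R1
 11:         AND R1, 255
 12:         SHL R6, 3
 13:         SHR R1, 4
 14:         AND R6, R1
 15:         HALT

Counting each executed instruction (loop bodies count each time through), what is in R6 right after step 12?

R1=38
R4=38
R6=28
R6=28+38=66
R1=38%14=10
R6=66-1=65
R6=65&38=0
R6=0^10=10
R1=-(10)=-10
R6=10+(-10)=0
R1=(-10)&255=246
R6=0<<3=0
After step 12: R6 = 0.

0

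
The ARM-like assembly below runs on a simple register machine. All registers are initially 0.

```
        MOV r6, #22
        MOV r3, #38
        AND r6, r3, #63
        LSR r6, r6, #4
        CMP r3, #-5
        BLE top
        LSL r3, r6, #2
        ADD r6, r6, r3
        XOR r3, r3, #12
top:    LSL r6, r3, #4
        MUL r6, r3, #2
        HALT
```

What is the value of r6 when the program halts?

MOV r6, #22 → r6=22
MOV r3, #38 → r3=38
AND r6, r3, #63 → r6=38&63=38
LSR r6, r6, #4 → r6=38>>4=2
CMP r3, #-5  (cmp 38,-5)
BLE top: not taken
LSL r3, r6, #2 → r3=2<<2=8
ADD r6, r6, r3 → r6=2+8=10
XOR r3, r3, #12 → r3=8^12=4
LSL r6, r3, #4 → r6=4<<4=64
MUL r6, r3, #2 → r6=4*2=8
halt.

8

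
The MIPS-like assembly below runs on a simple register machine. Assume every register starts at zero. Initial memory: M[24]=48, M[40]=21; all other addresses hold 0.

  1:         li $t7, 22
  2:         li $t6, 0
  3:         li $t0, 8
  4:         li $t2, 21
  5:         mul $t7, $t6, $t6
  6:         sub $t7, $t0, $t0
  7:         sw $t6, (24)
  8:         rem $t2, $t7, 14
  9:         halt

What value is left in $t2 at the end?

0

$t7=22
$t6=0
$t0=8
$t2=21
$t7=0*0=0
$t7=8-8=0
sw $t6, (24) → M[24]=0
$t2=0%14=0
halt.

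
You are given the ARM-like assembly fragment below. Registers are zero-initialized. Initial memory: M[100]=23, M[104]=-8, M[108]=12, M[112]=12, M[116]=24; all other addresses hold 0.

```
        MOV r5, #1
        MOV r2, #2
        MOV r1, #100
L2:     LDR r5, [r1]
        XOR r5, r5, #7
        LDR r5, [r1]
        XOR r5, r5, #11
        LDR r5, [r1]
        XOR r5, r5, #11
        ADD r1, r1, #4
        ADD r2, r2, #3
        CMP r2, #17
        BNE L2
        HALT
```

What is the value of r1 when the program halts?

120

r5=1
r2=2
r1=100
r5=M[100]=23
r5=23^7=16
r5=M[100]=23
r5=23^11=28
r5=M[100]=23
r5=23^11=28
r1=100+4=104
r2=2+3=5
CMP r2, #17  (cmp 5,17)
BNE L2: taken
r5=M[104]=-8
r5=(-8)^7=-1
r5=M[104]=-8
r5=(-8)^11=-13
r5=M[104]=-8
r5=(-8)^11=-13
r1=104+4=108
r2=5+3=8
CMP r2, #17  (cmp 8,17)
BNE L2: taken
r5=M[108]=12
r5=12^7=11
r5=M[108]=12
r5=12^11=7
r5=M[108]=12
r5=12^11=7
r1=108+4=112
r2=8+3=11
CMP r2, #17  (cmp 11,17)
BNE L2: taken
r5=M[112]=12
r5=12^7=11
r5=M[112]=12
r5=12^11=7
r5=M[112]=12
r5=12^11=7
r1=112+4=116
r2=11+3=14
CMP r2, #17  (cmp 14,17)
BNE L2: taken
r5=M[116]=24
r5=24^7=31
r5=M[116]=24
r5=24^11=19
r5=M[116]=24
r5=24^11=19
r1=116+4=120
r2=14+3=17
CMP r2, #17  (cmp 17,17)
BNE L2: not taken
halt.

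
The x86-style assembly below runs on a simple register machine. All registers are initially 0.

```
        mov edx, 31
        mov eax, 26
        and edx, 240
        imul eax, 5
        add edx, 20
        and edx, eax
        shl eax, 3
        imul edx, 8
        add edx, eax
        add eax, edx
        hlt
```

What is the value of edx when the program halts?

edx=31
eax=26
edx=31&240=16
eax=26*5=130
edx=16+20=36
edx=36&130=0
eax=130<<3=1040
edx=0*8=0
edx=0+1040=1040
eax=1040+1040=2080
halt.

1040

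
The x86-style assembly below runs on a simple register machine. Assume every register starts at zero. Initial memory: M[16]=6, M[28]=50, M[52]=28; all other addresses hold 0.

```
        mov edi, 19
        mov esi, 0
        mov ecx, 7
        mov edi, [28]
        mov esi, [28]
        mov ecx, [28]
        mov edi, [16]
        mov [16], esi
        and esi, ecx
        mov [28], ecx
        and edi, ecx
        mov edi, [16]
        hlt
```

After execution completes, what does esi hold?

edi=19
esi=0
ecx=7
edi=M[28]=50
esi=M[28]=50
ecx=M[28]=50
edi=M[16]=6
mov [16], esi → M[16]=50
esi=50&50=50
mov [28], ecx → M[28]=50
edi=6&50=2
edi=M[16]=50
halt.

50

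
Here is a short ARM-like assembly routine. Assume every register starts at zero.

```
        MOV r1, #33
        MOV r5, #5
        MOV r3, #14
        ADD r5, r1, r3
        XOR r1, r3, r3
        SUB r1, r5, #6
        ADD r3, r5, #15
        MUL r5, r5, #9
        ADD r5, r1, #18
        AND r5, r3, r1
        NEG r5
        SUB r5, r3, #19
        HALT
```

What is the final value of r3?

MOV r1, #33 → r1=33
MOV r5, #5 → r5=5
MOV r3, #14 → r3=14
ADD r5, r1, r3 → r5=33+14=47
XOR r1, r3, r3 → r1=14^14=0
SUB r1, r5, #6 → r1=47-6=41
ADD r3, r5, #15 → r3=47+15=62
MUL r5, r5, #9 → r5=47*9=423
ADD r5, r1, #18 → r5=41+18=59
AND r5, r3, r1 → r5=62&41=40
NEG r5 → r5=-(40)=-40
SUB r5, r3, #19 → r5=62-19=43
halt.

62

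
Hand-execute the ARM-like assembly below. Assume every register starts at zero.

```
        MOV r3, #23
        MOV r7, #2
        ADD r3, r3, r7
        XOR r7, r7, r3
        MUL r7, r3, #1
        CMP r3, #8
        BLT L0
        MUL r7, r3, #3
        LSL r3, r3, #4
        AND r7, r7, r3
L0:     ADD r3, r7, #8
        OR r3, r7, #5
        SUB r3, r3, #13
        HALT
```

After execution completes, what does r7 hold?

r3=23
r7=2
r3=23+2=25
r7=2^25=27
r7=25*1=25
CMP r3, #8  (cmp 25,8)
BLT L0: not taken
r7=25*3=75
r3=25<<4=400
r7=75&400=0
r3=0+8=8
r3=0|5=5
r3=5-13=-8
halt.

0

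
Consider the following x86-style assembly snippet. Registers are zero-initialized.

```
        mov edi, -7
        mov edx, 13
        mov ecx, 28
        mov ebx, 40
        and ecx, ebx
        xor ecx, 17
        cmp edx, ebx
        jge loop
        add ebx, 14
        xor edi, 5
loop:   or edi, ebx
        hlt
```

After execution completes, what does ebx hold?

after mov edi, -7: edi=-7
after mov edx, 13: edx=13
after mov ecx, 28: ecx=28
after mov ebx, 40: ebx=40
after and ecx, ebx: ecx=28&40=8
after xor ecx, 17: ecx=8^17=25
cmp edx, ebx  (cmp 13,40)
jge loop: not taken
after add ebx, 14: ebx=40+14=54
after xor edi, 5: edi=(-7)^5=-4
after or edi, ebx: edi=(-4)|54=-2
halt.

54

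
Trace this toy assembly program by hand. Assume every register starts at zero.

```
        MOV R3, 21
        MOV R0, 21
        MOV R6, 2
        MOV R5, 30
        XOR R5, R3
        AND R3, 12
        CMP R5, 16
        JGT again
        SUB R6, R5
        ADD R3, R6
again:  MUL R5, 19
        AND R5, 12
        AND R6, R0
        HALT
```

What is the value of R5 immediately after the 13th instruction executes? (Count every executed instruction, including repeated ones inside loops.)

after MOV R3, 21: R3=21
after MOV R0, 21: R0=21
after MOV R6, 2: R6=2
after MOV R5, 30: R5=30
after XOR R5, R3: R5=30^21=11
after AND R3, 12: R3=21&12=4
CMP R5, 16  (cmp 11,16)
JGT again: not taken
after SUB R6, R5: R6=2-11=-9
after ADD R3, R6: R3=4+(-9)=-5
after MUL R5, 19: R5=11*19=209
after AND R5, 12: R5=209&12=0
after AND R6, R0: R6=(-9)&21=21
After step 13: R5 = 0.

0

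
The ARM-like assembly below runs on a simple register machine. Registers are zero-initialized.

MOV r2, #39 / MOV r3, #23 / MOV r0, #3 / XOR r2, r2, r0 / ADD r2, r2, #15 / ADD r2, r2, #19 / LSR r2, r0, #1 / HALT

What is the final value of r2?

after MOV r2, #39: r2=39
after MOV r3, #23: r3=23
after MOV r0, #3: r0=3
after XOR r2, r2, r0: r2=39^3=36
after ADD r2, r2, #15: r2=36+15=51
after ADD r2, r2, #19: r2=51+19=70
after LSR r2, r0, #1: r2=3>>1=1
halt.

1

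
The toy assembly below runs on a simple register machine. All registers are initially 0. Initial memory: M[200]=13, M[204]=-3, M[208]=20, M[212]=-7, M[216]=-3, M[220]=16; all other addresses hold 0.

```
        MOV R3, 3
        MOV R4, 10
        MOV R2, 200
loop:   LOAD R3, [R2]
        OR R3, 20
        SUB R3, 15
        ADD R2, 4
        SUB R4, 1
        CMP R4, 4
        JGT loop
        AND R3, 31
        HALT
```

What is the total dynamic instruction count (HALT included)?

47

MOV R3, 3 → R3=3
MOV R4, 10 → R4=10
MOV R2, 200 → R2=200
LOAD R3, [R2] → R3=M[200]=13
OR R3, 20 → R3=13|20=29
SUB R3, 15 → R3=29-15=14
ADD R2, 4 → R2=200+4=204
SUB R4, 1 → R4=10-1=9
CMP R4, 4  (cmp 9,4)
JGT loop: taken
LOAD R3, [R2] → R3=M[204]=-3
OR R3, 20 → R3=(-3)|20=-3
SUB R3, 15 → R3=(-3)-15=-18
ADD R2, 4 → R2=204+4=208
SUB R4, 1 → R4=9-1=8
CMP R4, 4  (cmp 8,4)
JGT loop: taken
LOAD R3, [R2] → R3=M[208]=20
OR R3, 20 → R3=20|20=20
SUB R3, 15 → R3=20-15=5
ADD R2, 4 → R2=208+4=212
SUB R4, 1 → R4=8-1=7
CMP R4, 4  (cmp 7,4)
JGT loop: taken
LOAD R3, [R2] → R3=M[212]=-7
OR R3, 20 → R3=(-7)|20=-3
SUB R3, 15 → R3=(-3)-15=-18
ADD R2, 4 → R2=212+4=216
SUB R4, 1 → R4=7-1=6
CMP R4, 4  (cmp 6,4)
JGT loop: taken
LOAD R3, [R2] → R3=M[216]=-3
OR R3, 20 → R3=(-3)|20=-3
SUB R3, 15 → R3=(-3)-15=-18
ADD R2, 4 → R2=216+4=220
SUB R4, 1 → R4=6-1=5
CMP R4, 4  (cmp 5,4)
JGT loop: taken
LOAD R3, [R2] → R3=M[220]=16
OR R3, 20 → R3=16|20=20
SUB R3, 15 → R3=20-15=5
ADD R2, 4 → R2=220+4=224
SUB R4, 1 → R4=5-1=4
CMP R4, 4  (cmp 4,4)
JGT loop: not taken
AND R3, 31 → R3=5&31=5
halt.
Total executed instructions: 47.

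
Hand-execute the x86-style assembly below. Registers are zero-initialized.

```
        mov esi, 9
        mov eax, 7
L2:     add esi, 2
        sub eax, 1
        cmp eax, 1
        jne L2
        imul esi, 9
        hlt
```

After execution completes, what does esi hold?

189

esi=9
eax=7
esi=9+2=11
eax=7-1=6
cmp eax, 1  (cmp 6,1)
jne L2: taken
esi=11+2=13
eax=6-1=5
cmp eax, 1  (cmp 5,1)
jne L2: taken
esi=13+2=15
eax=5-1=4
cmp eax, 1  (cmp 4,1)
jne L2: taken
esi=15+2=17
eax=4-1=3
cmp eax, 1  (cmp 3,1)
jne L2: taken
esi=17+2=19
eax=3-1=2
cmp eax, 1  (cmp 2,1)
jne L2: taken
esi=19+2=21
eax=2-1=1
cmp eax, 1  (cmp 1,1)
jne L2: not taken
esi=21*9=189
halt.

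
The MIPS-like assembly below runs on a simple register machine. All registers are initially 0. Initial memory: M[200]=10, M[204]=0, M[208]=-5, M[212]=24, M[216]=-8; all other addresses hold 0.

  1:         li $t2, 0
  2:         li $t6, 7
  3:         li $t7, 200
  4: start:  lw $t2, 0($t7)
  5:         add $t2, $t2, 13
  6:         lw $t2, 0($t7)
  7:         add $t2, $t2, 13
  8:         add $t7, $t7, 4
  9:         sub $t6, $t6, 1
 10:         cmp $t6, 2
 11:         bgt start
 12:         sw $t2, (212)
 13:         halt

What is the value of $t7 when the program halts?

220

after li $t2, 0: $t2=0
after li $t6, 7: $t6=7
after li $t7, 200: $t7=200
after lw $t2, 0($t7): $t2=M[200]=10
after add $t2, $t2, 13: $t2=10+13=23
after lw $t2, 0($t7): $t2=M[200]=10
after add $t2, $t2, 13: $t2=10+13=23
after add $t7, $t7, 4: $t7=200+4=204
after sub $t6, $t6, 1: $t6=7-1=6
cmp $t6, 2  (cmp 6,2)
bgt start: taken
after lw $t2, 0($t7): $t2=M[204]=0
after add $t2, $t2, 13: $t2=0+13=13
after lw $t2, 0($t7): $t2=M[204]=0
after add $t2, $t2, 13: $t2=0+13=13
after add $t7, $t7, 4: $t7=204+4=208
after sub $t6, $t6, 1: $t6=6-1=5
cmp $t6, 2  (cmp 5,2)
bgt start: taken
after lw $t2, 0($t7): $t2=M[208]=-5
after add $t2, $t2, 13: $t2=(-5)+13=8
after lw $t2, 0($t7): $t2=M[208]=-5
after add $t2, $t2, 13: $t2=(-5)+13=8
after add $t7, $t7, 4: $t7=208+4=212
after sub $t6, $t6, 1: $t6=5-1=4
cmp $t6, 2  (cmp 4,2)
bgt start: taken
after lw $t2, 0($t7): $t2=M[212]=24
after add $t2, $t2, 13: $t2=24+13=37
after lw $t2, 0($t7): $t2=M[212]=24
after add $t2, $t2, 13: $t2=24+13=37
after add $t7, $t7, 4: $t7=212+4=216
after sub $t6, $t6, 1: $t6=4-1=3
cmp $t6, 2  (cmp 3,2)
bgt start: taken
after lw $t2, 0($t7): $t2=M[216]=-8
after add $t2, $t2, 13: $t2=(-8)+13=5
after lw $t2, 0($t7): $t2=M[216]=-8
after add $t2, $t2, 13: $t2=(-8)+13=5
after add $t7, $t7, 4: $t7=216+4=220
after sub $t6, $t6, 1: $t6=3-1=2
cmp $t6, 2  (cmp 2,2)
bgt start: not taken
sw $t2, (212) → M[212]=5
halt.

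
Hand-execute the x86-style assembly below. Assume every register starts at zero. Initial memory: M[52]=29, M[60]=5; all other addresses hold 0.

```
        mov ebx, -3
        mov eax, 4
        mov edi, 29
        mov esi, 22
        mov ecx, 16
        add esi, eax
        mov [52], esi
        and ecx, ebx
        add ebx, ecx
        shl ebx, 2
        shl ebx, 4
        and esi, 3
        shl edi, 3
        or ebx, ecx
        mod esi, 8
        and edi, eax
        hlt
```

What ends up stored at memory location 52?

after mov ebx, -3: ebx=-3
after mov eax, 4: eax=4
after mov edi, 29: edi=29
after mov esi, 22: esi=22
after mov ecx, 16: ecx=16
after add esi, eax: esi=22+4=26
mov [52], esi → M[52]=26
after and ecx, ebx: ecx=16&(-3)=16
after add ebx, ecx: ebx=(-3)+16=13
after shl ebx, 2: ebx=13<<2=52
after shl ebx, 4: ebx=52<<4=832
after and esi, 3: esi=26&3=2
after shl edi, 3: edi=29<<3=232
after or ebx, ecx: ebx=832|16=848
after mod esi, 8: esi=2%8=2
after and edi, eax: edi=232&4=0
halt.

26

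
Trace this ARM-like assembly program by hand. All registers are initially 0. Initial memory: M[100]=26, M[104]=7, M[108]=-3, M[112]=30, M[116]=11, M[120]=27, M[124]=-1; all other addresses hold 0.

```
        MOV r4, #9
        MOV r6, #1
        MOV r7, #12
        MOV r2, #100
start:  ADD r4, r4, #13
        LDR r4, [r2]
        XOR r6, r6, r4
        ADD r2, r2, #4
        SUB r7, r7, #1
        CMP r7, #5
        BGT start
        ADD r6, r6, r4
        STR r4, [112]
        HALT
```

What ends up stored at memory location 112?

after MOV r4, #9: r4=9
after MOV r6, #1: r6=1
after MOV r7, #12: r7=12
after MOV r2, #100: r2=100
after ADD r4, r4, #13: r4=9+13=22
after LDR r4, [r2]: r4=M[100]=26
after XOR r6, r6, r4: r6=1^26=27
after ADD r2, r2, #4: r2=100+4=104
after SUB r7, r7, #1: r7=12-1=11
CMP r7, #5  (cmp 11,5)
BGT start: taken
after ADD r4, r4, #13: r4=26+13=39
after LDR r4, [r2]: r4=M[104]=7
after XOR r6, r6, r4: r6=27^7=28
after ADD r2, r2, #4: r2=104+4=108
after SUB r7, r7, #1: r7=11-1=10
CMP r7, #5  (cmp 10,5)
BGT start: taken
after ADD r4, r4, #13: r4=7+13=20
after LDR r4, [r2]: r4=M[108]=-3
after XOR r6, r6, r4: r6=28^(-3)=-31
after ADD r2, r2, #4: r2=108+4=112
after SUB r7, r7, #1: r7=10-1=9
CMP r7, #5  (cmp 9,5)
BGT start: taken
after ADD r4, r4, #13: r4=(-3)+13=10
after LDR r4, [r2]: r4=M[112]=30
after XOR r6, r6, r4: r6=(-31)^30=-1
after ADD r2, r2, #4: r2=112+4=116
after SUB r7, r7, #1: r7=9-1=8
CMP r7, #5  (cmp 8,5)
BGT start: taken
after ADD r4, r4, #13: r4=30+13=43
after LDR r4, [r2]: r4=M[116]=11
after XOR r6, r6, r4: r6=(-1)^11=-12
after ADD r2, r2, #4: r2=116+4=120
after SUB r7, r7, #1: r7=8-1=7
CMP r7, #5  (cmp 7,5)
BGT start: taken
after ADD r4, r4, #13: r4=11+13=24
after LDR r4, [r2]: r4=M[120]=27
after XOR r6, r6, r4: r6=(-12)^27=-17
after ADD r2, r2, #4: r2=120+4=124
after SUB r7, r7, #1: r7=7-1=6
CMP r7, #5  (cmp 6,5)
BGT start: taken
after ADD r4, r4, #13: r4=27+13=40
after LDR r4, [r2]: r4=M[124]=-1
after XOR r6, r6, r4: r6=(-17)^(-1)=16
after ADD r2, r2, #4: r2=124+4=128
after SUB r7, r7, #1: r7=6-1=5
CMP r7, #5  (cmp 5,5)
BGT start: not taken
after ADD r6, r6, r4: r6=16+(-1)=15
STR r4, [112] → M[112]=-1
halt.

-1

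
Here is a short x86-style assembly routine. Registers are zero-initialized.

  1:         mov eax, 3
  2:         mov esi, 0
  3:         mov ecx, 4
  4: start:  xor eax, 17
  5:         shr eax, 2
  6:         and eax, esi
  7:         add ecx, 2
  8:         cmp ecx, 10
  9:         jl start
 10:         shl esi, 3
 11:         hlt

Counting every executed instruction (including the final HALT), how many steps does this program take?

23

after mov eax, 3: eax=3
after mov esi, 0: esi=0
after mov ecx, 4: ecx=4
after xor eax, 17: eax=3^17=18
after shr eax, 2: eax=18>>2=4
after and eax, esi: eax=4&0=0
after add ecx, 2: ecx=4+2=6
cmp ecx, 10  (cmp 6,10)
jl start: taken
after xor eax, 17: eax=0^17=17
after shr eax, 2: eax=17>>2=4
after and eax, esi: eax=4&0=0
after add ecx, 2: ecx=6+2=8
cmp ecx, 10  (cmp 8,10)
jl start: taken
after xor eax, 17: eax=0^17=17
after shr eax, 2: eax=17>>2=4
after and eax, esi: eax=4&0=0
after add ecx, 2: ecx=8+2=10
cmp ecx, 10  (cmp 10,10)
jl start: not taken
after shl esi, 3: esi=0<<3=0
halt.
Total executed instructions: 23.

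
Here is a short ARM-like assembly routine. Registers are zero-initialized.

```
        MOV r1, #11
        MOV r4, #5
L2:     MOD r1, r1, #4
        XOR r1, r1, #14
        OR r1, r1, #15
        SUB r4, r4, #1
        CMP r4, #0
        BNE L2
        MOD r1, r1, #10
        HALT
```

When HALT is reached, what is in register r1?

5

MOV r1, #11 → r1=11
MOV r4, #5 → r4=5
MOD r1, r1, #4 → r1=11%4=3
XOR r1, r1, #14 → r1=3^14=13
OR r1, r1, #15 → r1=13|15=15
SUB r4, r4, #1 → r4=5-1=4
CMP r4, #0  (cmp 4,0)
BNE L2: taken
MOD r1, r1, #4 → r1=15%4=3
XOR r1, r1, #14 → r1=3^14=13
OR r1, r1, #15 → r1=13|15=15
SUB r4, r4, #1 → r4=4-1=3
CMP r4, #0  (cmp 3,0)
BNE L2: taken
MOD r1, r1, #4 → r1=15%4=3
XOR r1, r1, #14 → r1=3^14=13
OR r1, r1, #15 → r1=13|15=15
SUB r4, r4, #1 → r4=3-1=2
CMP r4, #0  (cmp 2,0)
BNE L2: taken
MOD r1, r1, #4 → r1=15%4=3
XOR r1, r1, #14 → r1=3^14=13
OR r1, r1, #15 → r1=13|15=15
SUB r4, r4, #1 → r4=2-1=1
CMP r4, #0  (cmp 1,0)
BNE L2: taken
MOD r1, r1, #4 → r1=15%4=3
XOR r1, r1, #14 → r1=3^14=13
OR r1, r1, #15 → r1=13|15=15
SUB r4, r4, #1 → r4=1-1=0
CMP r4, #0  (cmp 0,0)
BNE L2: not taken
MOD r1, r1, #10 → r1=15%10=5
halt.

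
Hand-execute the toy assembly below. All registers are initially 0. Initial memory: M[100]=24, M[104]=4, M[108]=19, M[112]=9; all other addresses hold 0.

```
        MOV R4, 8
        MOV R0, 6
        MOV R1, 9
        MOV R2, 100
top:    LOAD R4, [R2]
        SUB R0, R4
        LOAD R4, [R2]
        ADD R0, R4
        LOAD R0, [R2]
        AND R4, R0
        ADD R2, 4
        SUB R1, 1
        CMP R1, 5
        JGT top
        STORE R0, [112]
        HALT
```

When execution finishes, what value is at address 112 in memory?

after MOV R4, 8: R4=8
after MOV R0, 6: R0=6
after MOV R1, 9: R1=9
after MOV R2, 100: R2=100
after LOAD R4, [R2]: R4=M[100]=24
after SUB R0, R4: R0=6-24=-18
after LOAD R4, [R2]: R4=M[100]=24
after ADD R0, R4: R0=(-18)+24=6
after LOAD R0, [R2]: R0=M[100]=24
after AND R4, R0: R4=24&24=24
after ADD R2, 4: R2=100+4=104
after SUB R1, 1: R1=9-1=8
CMP R1, 5  (cmp 8,5)
JGT top: taken
after LOAD R4, [R2]: R4=M[104]=4
after SUB R0, R4: R0=24-4=20
after LOAD R4, [R2]: R4=M[104]=4
after ADD R0, R4: R0=20+4=24
after LOAD R0, [R2]: R0=M[104]=4
after AND R4, R0: R4=4&4=4
after ADD R2, 4: R2=104+4=108
after SUB R1, 1: R1=8-1=7
CMP R1, 5  (cmp 7,5)
JGT top: taken
after LOAD R4, [R2]: R4=M[108]=19
after SUB R0, R4: R0=4-19=-15
after LOAD R4, [R2]: R4=M[108]=19
after ADD R0, R4: R0=(-15)+19=4
after LOAD R0, [R2]: R0=M[108]=19
after AND R4, R0: R4=19&19=19
after ADD R2, 4: R2=108+4=112
after SUB R1, 1: R1=7-1=6
CMP R1, 5  (cmp 6,5)
JGT top: taken
after LOAD R4, [R2]: R4=M[112]=9
after SUB R0, R4: R0=19-9=10
after LOAD R4, [R2]: R4=M[112]=9
after ADD R0, R4: R0=10+9=19
after LOAD R0, [R2]: R0=M[112]=9
after AND R4, R0: R4=9&9=9
after ADD R2, 4: R2=112+4=116
after SUB R1, 1: R1=6-1=5
CMP R1, 5  (cmp 5,5)
JGT top: not taken
STORE R0, [112] → M[112]=9
halt.

9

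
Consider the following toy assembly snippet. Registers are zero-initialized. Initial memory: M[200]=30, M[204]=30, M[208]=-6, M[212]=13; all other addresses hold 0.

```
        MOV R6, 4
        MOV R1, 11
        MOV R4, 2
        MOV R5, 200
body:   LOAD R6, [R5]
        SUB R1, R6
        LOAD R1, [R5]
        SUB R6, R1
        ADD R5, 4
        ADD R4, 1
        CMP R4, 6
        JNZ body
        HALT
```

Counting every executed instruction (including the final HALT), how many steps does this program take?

MOV R6, 4 → R6=4
MOV R1, 11 → R1=11
MOV R4, 2 → R4=2
MOV R5, 200 → R5=200
LOAD R6, [R5] → R6=M[200]=30
SUB R1, R6 → R1=11-30=-19
LOAD R1, [R5] → R1=M[200]=30
SUB R6, R1 → R6=30-30=0
ADD R5, 4 → R5=200+4=204
ADD R4, 1 → R4=2+1=3
CMP R4, 6  (cmp 3,6)
JNZ body: taken
LOAD R6, [R5] → R6=M[204]=30
SUB R1, R6 → R1=30-30=0
LOAD R1, [R5] → R1=M[204]=30
SUB R6, R1 → R6=30-30=0
ADD R5, 4 → R5=204+4=208
ADD R4, 1 → R4=3+1=4
CMP R4, 6  (cmp 4,6)
JNZ body: taken
LOAD R6, [R5] → R6=M[208]=-6
SUB R1, R6 → R1=30-(-6)=36
LOAD R1, [R5] → R1=M[208]=-6
SUB R6, R1 → R6=(-6)-(-6)=0
ADD R5, 4 → R5=208+4=212
ADD R4, 1 → R4=4+1=5
CMP R4, 6  (cmp 5,6)
JNZ body: taken
LOAD R6, [R5] → R6=M[212]=13
SUB R1, R6 → R1=(-6)-13=-19
LOAD R1, [R5] → R1=M[212]=13
SUB R6, R1 → R6=13-13=0
ADD R5, 4 → R5=212+4=216
ADD R4, 1 → R4=5+1=6
CMP R4, 6  (cmp 6,6)
JNZ body: not taken
halt.
Total executed instructions: 37.

37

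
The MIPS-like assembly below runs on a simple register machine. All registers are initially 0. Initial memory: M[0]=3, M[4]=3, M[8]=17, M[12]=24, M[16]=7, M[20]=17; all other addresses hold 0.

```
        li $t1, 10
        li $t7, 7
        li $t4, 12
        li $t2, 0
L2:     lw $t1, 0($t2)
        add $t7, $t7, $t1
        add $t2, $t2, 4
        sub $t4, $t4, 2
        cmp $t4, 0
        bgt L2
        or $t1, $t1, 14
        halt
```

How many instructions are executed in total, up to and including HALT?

$t1=10
$t7=7
$t4=12
$t2=0
$t1=M[0]=3
$t7=7+3=10
$t2=0+4=4
$t4=12-2=10
cmp $t4, 0  (cmp 10,0)
bgt L2: taken
$t1=M[4]=3
$t7=10+3=13
$t2=4+4=8
$t4=10-2=8
cmp $t4, 0  (cmp 8,0)
bgt L2: taken
$t1=M[8]=17
$t7=13+17=30
$t2=8+4=12
$t4=8-2=6
cmp $t4, 0  (cmp 6,0)
bgt L2: taken
$t1=M[12]=24
$t7=30+24=54
$t2=12+4=16
$t4=6-2=4
cmp $t4, 0  (cmp 4,0)
bgt L2: taken
$t1=M[16]=7
$t7=54+7=61
$t2=16+4=20
$t4=4-2=2
cmp $t4, 0  (cmp 2,0)
bgt L2: taken
$t1=M[20]=17
$t7=61+17=78
$t2=20+4=24
$t4=2-2=0
cmp $t4, 0  (cmp 0,0)
bgt L2: not taken
$t1=17|14=31
halt.
Total executed instructions: 42.

42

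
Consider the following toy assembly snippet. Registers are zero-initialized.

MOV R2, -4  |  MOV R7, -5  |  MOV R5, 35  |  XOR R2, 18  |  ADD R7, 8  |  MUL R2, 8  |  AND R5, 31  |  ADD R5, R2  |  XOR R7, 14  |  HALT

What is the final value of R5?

-141

R2=-4
R7=-5
R5=35
R2=(-4)^18=-18
R7=(-5)+8=3
R2=(-18)*8=-144
R5=35&31=3
R5=3+(-144)=-141
R7=3^14=13
halt.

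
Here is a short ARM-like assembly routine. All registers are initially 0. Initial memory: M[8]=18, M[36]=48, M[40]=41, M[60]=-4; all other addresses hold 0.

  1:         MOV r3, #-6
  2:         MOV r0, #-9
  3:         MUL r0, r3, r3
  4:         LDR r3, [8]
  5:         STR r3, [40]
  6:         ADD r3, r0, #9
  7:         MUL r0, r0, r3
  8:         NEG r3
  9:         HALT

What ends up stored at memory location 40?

r3=-6
r0=-9
r0=(-6)*(-6)=36
r3=M[8]=18
STR r3, [40] → M[40]=18
r3=36+9=45
r0=36*45=1620
r3=-(45)=-45
halt.

18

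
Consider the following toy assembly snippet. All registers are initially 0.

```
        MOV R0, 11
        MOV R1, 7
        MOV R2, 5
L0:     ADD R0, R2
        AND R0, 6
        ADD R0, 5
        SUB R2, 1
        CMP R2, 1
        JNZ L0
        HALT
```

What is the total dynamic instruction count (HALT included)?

MOV R0, 11 → R0=11
MOV R1, 7 → R1=7
MOV R2, 5 → R2=5
ADD R0, R2 → R0=11+5=16
AND R0, 6 → R0=16&6=0
ADD R0, 5 → R0=0+5=5
SUB R2, 1 → R2=5-1=4
CMP R2, 1  (cmp 4,1)
JNZ L0: taken
ADD R0, R2 → R0=5+4=9
AND R0, 6 → R0=9&6=0
ADD R0, 5 → R0=0+5=5
SUB R2, 1 → R2=4-1=3
CMP R2, 1  (cmp 3,1)
JNZ L0: taken
ADD R0, R2 → R0=5+3=8
AND R0, 6 → R0=8&6=0
ADD R0, 5 → R0=0+5=5
SUB R2, 1 → R2=3-1=2
CMP R2, 1  (cmp 2,1)
JNZ L0: taken
ADD R0, R2 → R0=5+2=7
AND R0, 6 → R0=7&6=6
ADD R0, 5 → R0=6+5=11
SUB R2, 1 → R2=2-1=1
CMP R2, 1  (cmp 1,1)
JNZ L0: not taken
halt.
Total executed instructions: 28.

28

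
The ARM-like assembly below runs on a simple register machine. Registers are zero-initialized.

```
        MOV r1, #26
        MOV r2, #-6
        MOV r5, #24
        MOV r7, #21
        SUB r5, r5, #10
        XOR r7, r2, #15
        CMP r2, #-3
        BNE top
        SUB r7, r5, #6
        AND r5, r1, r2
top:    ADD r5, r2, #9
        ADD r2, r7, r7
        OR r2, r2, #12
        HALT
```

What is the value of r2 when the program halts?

-18

r1=26
r2=-6
r5=24
r7=21
r5=24-10=14
r7=(-6)^15=-11
CMP r2, #-3  (cmp -6,-3)
BNE top: taken
r5=(-6)+9=3
r2=(-11)+(-11)=-22
r2=(-22)|12=-18
halt.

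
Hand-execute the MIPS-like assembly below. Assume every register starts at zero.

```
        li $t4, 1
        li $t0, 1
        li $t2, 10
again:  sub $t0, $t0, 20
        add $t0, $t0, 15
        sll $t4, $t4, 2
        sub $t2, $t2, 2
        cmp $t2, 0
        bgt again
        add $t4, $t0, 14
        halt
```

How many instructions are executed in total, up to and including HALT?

li $t4, 1 → $t4=1
li $t0, 1 → $t0=1
li $t2, 10 → $t2=10
sub $t0, $t0, 20 → $t0=1-20=-19
add $t0, $t0, 15 → $t0=(-19)+15=-4
sll $t4, $t4, 2 → $t4=1<<2=4
sub $t2, $t2, 2 → $t2=10-2=8
cmp $t2, 0  (cmp 8,0)
bgt again: taken
sub $t0, $t0, 20 → $t0=(-4)-20=-24
add $t0, $t0, 15 → $t0=(-24)+15=-9
sll $t4, $t4, 2 → $t4=4<<2=16
sub $t2, $t2, 2 → $t2=8-2=6
cmp $t2, 0  (cmp 6,0)
bgt again: taken
sub $t0, $t0, 20 → $t0=(-9)-20=-29
add $t0, $t0, 15 → $t0=(-29)+15=-14
sll $t4, $t4, 2 → $t4=16<<2=64
sub $t2, $t2, 2 → $t2=6-2=4
cmp $t2, 0  (cmp 4,0)
bgt again: taken
sub $t0, $t0, 20 → $t0=(-14)-20=-34
add $t0, $t0, 15 → $t0=(-34)+15=-19
sll $t4, $t4, 2 → $t4=64<<2=256
sub $t2, $t2, 2 → $t2=4-2=2
cmp $t2, 0  (cmp 2,0)
bgt again: taken
sub $t0, $t0, 20 → $t0=(-19)-20=-39
add $t0, $t0, 15 → $t0=(-39)+15=-24
sll $t4, $t4, 2 → $t4=256<<2=1024
sub $t2, $t2, 2 → $t2=2-2=0
cmp $t2, 0  (cmp 0,0)
bgt again: not taken
add $t4, $t0, 14 → $t4=(-24)+14=-10
halt.
Total executed instructions: 35.

35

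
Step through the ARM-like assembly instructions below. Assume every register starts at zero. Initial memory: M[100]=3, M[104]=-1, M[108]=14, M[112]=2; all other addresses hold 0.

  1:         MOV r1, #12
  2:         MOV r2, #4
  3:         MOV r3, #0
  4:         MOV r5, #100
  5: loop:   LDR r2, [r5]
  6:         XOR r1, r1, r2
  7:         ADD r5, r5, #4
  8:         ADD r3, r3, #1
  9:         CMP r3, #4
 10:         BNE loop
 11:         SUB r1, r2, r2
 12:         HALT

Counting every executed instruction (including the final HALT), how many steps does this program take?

30

MOV r1, #12 → r1=12
MOV r2, #4 → r2=4
MOV r3, #0 → r3=0
MOV r5, #100 → r5=100
LDR r2, [r5] → r2=M[100]=3
XOR r1, r1, r2 → r1=12^3=15
ADD r5, r5, #4 → r5=100+4=104
ADD r3, r3, #1 → r3=0+1=1
CMP r3, #4  (cmp 1,4)
BNE loop: taken
LDR r2, [r5] → r2=M[104]=-1
XOR r1, r1, r2 → r1=15^(-1)=-16
ADD r5, r5, #4 → r5=104+4=108
ADD r3, r3, #1 → r3=1+1=2
CMP r3, #4  (cmp 2,4)
BNE loop: taken
LDR r2, [r5] → r2=M[108]=14
XOR r1, r1, r2 → r1=(-16)^14=-2
ADD r5, r5, #4 → r5=108+4=112
ADD r3, r3, #1 → r3=2+1=3
CMP r3, #4  (cmp 3,4)
BNE loop: taken
LDR r2, [r5] → r2=M[112]=2
XOR r1, r1, r2 → r1=(-2)^2=-4
ADD r5, r5, #4 → r5=112+4=116
ADD r3, r3, #1 → r3=3+1=4
CMP r3, #4  (cmp 4,4)
BNE loop: not taken
SUB r1, r2, r2 → r1=2-2=0
halt.
Total executed instructions: 30.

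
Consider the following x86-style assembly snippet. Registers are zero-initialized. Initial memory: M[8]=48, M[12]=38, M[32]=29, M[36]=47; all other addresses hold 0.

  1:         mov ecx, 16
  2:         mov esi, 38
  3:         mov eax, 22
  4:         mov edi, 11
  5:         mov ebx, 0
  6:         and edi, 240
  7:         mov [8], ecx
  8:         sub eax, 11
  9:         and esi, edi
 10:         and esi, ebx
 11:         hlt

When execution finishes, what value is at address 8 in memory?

ecx=16
esi=38
eax=22
edi=11
ebx=0
edi=11&240=0
mov [8], ecx → M[8]=16
eax=22-11=11
esi=38&0=0
esi=0&0=0
halt.

16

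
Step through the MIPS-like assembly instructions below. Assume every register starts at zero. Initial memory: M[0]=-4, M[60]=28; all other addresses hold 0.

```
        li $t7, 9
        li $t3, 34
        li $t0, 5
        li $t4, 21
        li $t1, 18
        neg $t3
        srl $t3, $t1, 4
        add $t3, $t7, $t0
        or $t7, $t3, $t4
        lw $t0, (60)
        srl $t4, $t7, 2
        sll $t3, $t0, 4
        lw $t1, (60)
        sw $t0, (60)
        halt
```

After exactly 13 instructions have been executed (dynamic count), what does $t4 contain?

li $t7, 9 → $t7=9
li $t3, 34 → $t3=34
li $t0, 5 → $t0=5
li $t4, 21 → $t4=21
li $t1, 18 → $t1=18
neg $t3 → $t3=-(34)=-34
srl $t3, $t1, 4 → $t3=18>>4=1
add $t3, $t7, $t0 → $t3=9+5=14
or $t7, $t3, $t4 → $t7=14|21=31
lw $t0, (60) → $t0=M[60]=28
srl $t4, $t7, 2 → $t4=31>>2=7
sll $t3, $t0, 4 → $t3=28<<4=448
lw $t1, (60) → $t1=M[60]=28
After step 13: $t4 = 7.

7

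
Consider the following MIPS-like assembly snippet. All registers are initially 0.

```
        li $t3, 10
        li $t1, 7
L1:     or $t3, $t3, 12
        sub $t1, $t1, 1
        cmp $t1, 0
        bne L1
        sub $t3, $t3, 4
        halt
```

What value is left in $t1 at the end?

0

$t3=10
$t1=7
$t3=10|12=14
$t1=7-1=6
cmp $t1, 0  (cmp 6,0)
bne L1: taken
$t3=14|12=14
$t1=6-1=5
cmp $t1, 0  (cmp 5,0)
bne L1: taken
$t3=14|12=14
$t1=5-1=4
cmp $t1, 0  (cmp 4,0)
bne L1: taken
$t3=14|12=14
$t1=4-1=3
cmp $t1, 0  (cmp 3,0)
bne L1: taken
$t3=14|12=14
$t1=3-1=2
cmp $t1, 0  (cmp 2,0)
bne L1: taken
$t3=14|12=14
$t1=2-1=1
cmp $t1, 0  (cmp 1,0)
bne L1: taken
$t3=14|12=14
$t1=1-1=0
cmp $t1, 0  (cmp 0,0)
bne L1: not taken
$t3=14-4=10
halt.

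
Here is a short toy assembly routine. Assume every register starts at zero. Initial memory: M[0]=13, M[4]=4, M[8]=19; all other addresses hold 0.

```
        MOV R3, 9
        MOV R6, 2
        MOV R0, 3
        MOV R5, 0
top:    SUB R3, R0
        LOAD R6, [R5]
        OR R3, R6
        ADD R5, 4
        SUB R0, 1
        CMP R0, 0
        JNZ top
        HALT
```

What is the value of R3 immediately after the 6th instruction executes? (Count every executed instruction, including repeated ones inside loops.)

after MOV R3, 9: R3=9
after MOV R6, 2: R6=2
after MOV R0, 3: R0=3
after MOV R5, 0: R5=0
after SUB R3, R0: R3=9-3=6
after LOAD R6, [R5]: R6=M[0]=13
After step 6: R3 = 6.

6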